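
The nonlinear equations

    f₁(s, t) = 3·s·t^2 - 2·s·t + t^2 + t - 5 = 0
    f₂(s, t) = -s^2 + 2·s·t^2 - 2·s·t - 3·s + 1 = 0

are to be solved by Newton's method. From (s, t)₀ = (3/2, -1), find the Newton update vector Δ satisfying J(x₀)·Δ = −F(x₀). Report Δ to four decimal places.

(-0.2711, 0.0880)

At (3/2, -1): F = (2.5000, 0.2500).
Jacobian J = [[3·t^2 - 2·t, 6·s·t - 2·s + 2·t + 1], [-2·s + 2·t^2 - 2·t - 3, 4·s·t - 2·s]].
At the point, J = [[5.0000, -13.0000], [-2.0000, -9.0000]] (det J = -71.0000).
Solving J·Δ = −F gives Δ = (-0.2711, 0.0880).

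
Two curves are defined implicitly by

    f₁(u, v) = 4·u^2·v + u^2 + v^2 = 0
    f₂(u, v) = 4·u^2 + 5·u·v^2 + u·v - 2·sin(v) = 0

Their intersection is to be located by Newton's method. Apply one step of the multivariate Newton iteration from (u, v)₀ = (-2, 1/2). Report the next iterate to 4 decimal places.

At (-2, 1/2): F = (12.2500, 11.541149).
Jacobian J = [[8·u·v + 2·u, 4·u^2 + 2·v], [8·u + 5·v^2 + v, 10·u·v + u - 2·cos(v)]].
At the point, J = [[-12.0000, 17.0000], [-14.2500, -13.755165]] (det J = 407.311981).
Solving J·Δ = −F gives Δ = (0.8954, -0.0886).
Then the next iterate is (u, v)₁ = (-1.1046, 0.4114).

(-1.1046, 0.4114)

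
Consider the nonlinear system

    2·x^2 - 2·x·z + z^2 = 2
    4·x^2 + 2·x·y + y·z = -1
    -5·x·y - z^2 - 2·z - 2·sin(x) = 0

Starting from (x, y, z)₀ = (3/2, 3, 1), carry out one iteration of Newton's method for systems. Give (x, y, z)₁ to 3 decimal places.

(0.920, 1.476, -0.821)

At (3/2, 3, 1): F = (0.500, 22.000, -27.49499).
Jacobian J = [[4·x - 2·z, 0, -2·x + 2·z], [8·x + 2·y, 2·x + z, y], [-5·y - 2·cos(x), -5·x, -2·z - 2]].
At the point, J = [[4.000, 0.000, -1.000], [18.000, 4.000, 3.000], [-15.14147, -7.500, -4.000]] (det J = 100.43410).
Solving J·Δ = −F gives Δ = (-0.580, -1.524, -1.821).
Then the next iterate is (x, y, z)₁ = (0.920, 1.476, -0.821).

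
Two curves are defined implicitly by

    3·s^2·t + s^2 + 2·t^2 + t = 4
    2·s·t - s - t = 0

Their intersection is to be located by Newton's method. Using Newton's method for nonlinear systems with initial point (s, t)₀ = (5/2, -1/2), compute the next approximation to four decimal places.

(0.4853, -0.3824)

At (5/2, -1/2): F = (-7.1250, -4.5000).
Jacobian J = [[6·s·t + 2·s, 3·s^2 + 4·t + 1], [2·t - 1, 2·s - 1]].
At the point, J = [[-2.5000, 17.7500], [-2.0000, 4.0000]] (det J = 25.5000).
Solving J·Δ = −F gives Δ = (-2.0147, 0.1176).
Then the next iterate is (s, t)₁ = (0.4853, -0.3824).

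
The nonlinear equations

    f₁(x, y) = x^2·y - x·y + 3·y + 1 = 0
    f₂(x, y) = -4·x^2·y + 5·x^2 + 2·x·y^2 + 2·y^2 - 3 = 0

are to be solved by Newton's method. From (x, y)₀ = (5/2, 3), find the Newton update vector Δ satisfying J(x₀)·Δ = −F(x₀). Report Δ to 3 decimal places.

At (5/2, 3): F = (21.250, 16.250).
Jacobian J = [[2·x·y - y, x^2 - x + 3], [-8·x·y + 10·x + 2·y^2, -4·x^2 + 4·x·y + 4·y]].
At the point, J = [[12.000, 6.750], [-17.000, 17.000]] (det J = 318.750).
Solving J·Δ = −F gives Δ = (-0.789, -1.745).

(-0.789, -1.745)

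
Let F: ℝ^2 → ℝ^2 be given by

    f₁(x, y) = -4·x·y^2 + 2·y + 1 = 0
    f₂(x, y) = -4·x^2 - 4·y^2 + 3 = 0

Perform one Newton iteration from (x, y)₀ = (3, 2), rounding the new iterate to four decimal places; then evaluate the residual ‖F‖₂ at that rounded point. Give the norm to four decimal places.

16.6477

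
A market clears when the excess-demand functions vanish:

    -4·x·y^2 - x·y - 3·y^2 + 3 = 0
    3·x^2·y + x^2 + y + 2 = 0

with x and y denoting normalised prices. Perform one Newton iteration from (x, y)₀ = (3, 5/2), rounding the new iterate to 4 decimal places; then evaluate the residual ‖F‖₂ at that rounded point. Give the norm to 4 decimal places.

37.4595

At (3, 5/2): F = (-98.2500, 81.0000).
Jacobian J = [[-4·y^2 - y, -8·x·y - x - 6·y], [6·x·y + 2·x, 3·x^2 + 1]].
At the point, J = [[-27.5000, -78.0000], [51.0000, 28.0000]] (det J = 3208.0000).
Solving J·Δ = −F gives Δ = (-1.1119, -0.8676).
Then the next iterate is (x, y)₁ = (1.8881, 1.6324).
Re-evaluating at (1.8881, 1.6324): F = (-28.201429, 24.655456), so ‖F‖₂ = 37.4595.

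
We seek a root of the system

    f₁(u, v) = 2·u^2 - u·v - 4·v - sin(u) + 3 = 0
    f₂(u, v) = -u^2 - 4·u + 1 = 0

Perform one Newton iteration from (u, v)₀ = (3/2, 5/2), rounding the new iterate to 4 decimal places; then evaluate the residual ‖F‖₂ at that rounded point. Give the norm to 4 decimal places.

At (3/2, 5/2): F = (-7.247495, -7.2500).
Jacobian J = [[4·u - v - cos(u), -u - 4], [-2·u - 4, 0]].
At the point, J = [[3.429263, -5.5000], [-7.0000, 0.0000]] (det J = -38.5000).
Solving J·Δ = −F gives Δ = (-1.0357, -1.9635).
Then the next iterate is (u, v)₁ = (0.4643, 0.5365).
Re-evaluating at (0.4643, 0.5365): F = (0.588255, -1.072774), so ‖F‖₂ = 1.2235.

1.2235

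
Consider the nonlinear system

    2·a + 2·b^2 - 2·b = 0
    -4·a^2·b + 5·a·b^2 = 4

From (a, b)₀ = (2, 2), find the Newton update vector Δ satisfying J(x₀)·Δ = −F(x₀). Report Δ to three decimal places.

At (2, 2): F = (8.000, 4.000).
Jacobian J = [[2, 4·b - 2], [-8·a·b + 5·b^2, -4·a^2 + 10·a·b]].
At the point, J = [[2.000, 6.000], [-12.000, 24.000]] (det J = 120.000).
Solving J·Δ = −F gives Δ = (-1.400, -0.867).

(-1.400, -0.867)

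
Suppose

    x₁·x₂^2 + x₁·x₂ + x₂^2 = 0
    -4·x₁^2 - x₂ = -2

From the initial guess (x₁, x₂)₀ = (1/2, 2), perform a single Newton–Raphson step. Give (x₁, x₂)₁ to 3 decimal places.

(0.525, 0.900)

At (1/2, 2): F = (7.000, -1.000).
Jacobian J = [[x₂^2 + x₂, 2·x₁·x₂ + x₁ + 2·x₂], [-8·x₁, -1]].
At the point, J = [[6.000, 6.500], [-4.000, -1.000]] (det J = 20.000).
Solving J·Δ = −F gives Δ = (0.025, -1.100).
Then the next iterate is (x₁, x₂)₁ = (0.525, 0.900).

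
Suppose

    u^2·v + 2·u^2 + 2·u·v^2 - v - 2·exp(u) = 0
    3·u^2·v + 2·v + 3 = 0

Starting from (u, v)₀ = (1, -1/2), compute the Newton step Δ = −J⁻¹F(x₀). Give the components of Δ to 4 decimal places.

(-0.8725, -0.6235)

At (1, -1/2): F = (-2.936564, 0.5000).
Jacobian J = [[2·u·v + 4·u + 2·v^2 - 2·exp(u), u^2 + 4·u·v - 1], [6·u·v, 3·u^2 + 2]].
At the point, J = [[-1.936564, -2.0000], [-3.0000, 5.0000]] (det J = -15.682818).
Solving J·Δ = −F gives Δ = (-0.8725, -0.6235).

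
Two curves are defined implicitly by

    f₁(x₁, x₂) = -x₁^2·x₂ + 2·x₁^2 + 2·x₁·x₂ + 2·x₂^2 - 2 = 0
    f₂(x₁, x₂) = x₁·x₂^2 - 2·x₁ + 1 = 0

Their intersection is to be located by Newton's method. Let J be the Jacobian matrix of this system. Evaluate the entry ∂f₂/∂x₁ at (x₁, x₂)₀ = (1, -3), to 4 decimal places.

7.0000

∂f₂/∂x₁ = x₂^2 - 2.
At (1, -3) this is 7.0000.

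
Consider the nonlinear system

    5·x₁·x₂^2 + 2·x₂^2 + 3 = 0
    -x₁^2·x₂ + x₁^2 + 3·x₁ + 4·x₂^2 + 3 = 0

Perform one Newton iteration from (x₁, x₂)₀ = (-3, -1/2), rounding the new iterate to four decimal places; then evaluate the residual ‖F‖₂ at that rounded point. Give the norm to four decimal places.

At (-3, -1/2): F = (-0.2500, 8.5000).
Jacobian J = [[5·x₂^2, 10·x₁·x₂ + 4·x₂], [-2·x₁·x₂ + 2·x₁ + 3, -x₁^2 + 8·x₂]].
At the point, J = [[1.2500, 13.0000], [-6.0000, -13.0000]] (det J = 61.7500).
Solving J·Δ = −F gives Δ = (1.7368, -0.1478).
Then the next iterate is (x₁, x₂)₁ = (-1.2632, -0.6478).
Re-evaluating at (-1.2632, -0.6478): F = (1.188813, 3.518331), so ‖F‖₂ = 3.7137.

3.7137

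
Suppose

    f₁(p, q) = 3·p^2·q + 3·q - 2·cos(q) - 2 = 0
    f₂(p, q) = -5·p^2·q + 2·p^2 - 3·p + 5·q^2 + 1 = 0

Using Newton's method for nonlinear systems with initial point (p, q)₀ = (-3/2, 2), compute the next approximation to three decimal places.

(-1.316, 0.701)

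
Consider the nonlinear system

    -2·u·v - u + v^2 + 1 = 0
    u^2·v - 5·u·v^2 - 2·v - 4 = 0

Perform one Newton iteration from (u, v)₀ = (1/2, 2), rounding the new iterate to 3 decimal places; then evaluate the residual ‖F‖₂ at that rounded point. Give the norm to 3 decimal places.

At (1/2, 2): F = (2.500, -17.500).
Jacobian J = [[-2·v - 1, -2·u + 2·v], [2·u·v - 5·v^2, u^2 - 10·u·v - 2]].
At the point, J = [[-5.000, 3.000], [-18.000, -11.750]] (det J = 112.750).
Solving J·Δ = −F gives Δ = (-0.205, -1.175).
Then the next iterate is (u, v)₁ = (0.295, 0.825).
Re-evaluating at (0.295, 0.825): F = (0.89888, -6.58213), so ‖F‖₂ = 6.643.

6.643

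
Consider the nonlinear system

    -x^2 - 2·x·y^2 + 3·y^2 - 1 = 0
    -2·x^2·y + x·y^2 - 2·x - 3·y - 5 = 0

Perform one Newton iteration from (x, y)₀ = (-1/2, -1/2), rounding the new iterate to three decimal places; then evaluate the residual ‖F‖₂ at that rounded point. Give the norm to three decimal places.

At (-1/2, -1/2): F = (-0.250, -2.375).
Jacobian J = [[-2·x - 2·y^2, -4·x·y + 6·y], [-4·x·y + y^2 - 2, -2·x^2 + 2·x·y - 3]].
At the point, J = [[0.500, -4.000], [-2.750, -3.000]] (det J = -12.500).
Solving J·Δ = −F gives Δ = (-0.700, -0.150).
Then the next iterate is (x, y)₁ = (-1.200, -0.650).
Re-evaluating at (-1.200, -0.650): F = (-0.15850, 0.715), so ‖F‖₂ = 0.732.

0.732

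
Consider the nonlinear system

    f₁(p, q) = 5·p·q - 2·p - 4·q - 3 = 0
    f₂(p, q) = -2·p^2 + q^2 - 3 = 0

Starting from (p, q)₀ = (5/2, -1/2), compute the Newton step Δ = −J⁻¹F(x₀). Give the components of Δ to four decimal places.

At (5/2, -1/2): F = (-12.2500, -15.2500).
Jacobian J = [[5·q - 2, 5·p - 4], [-4·p, 2·q]].
At the point, J = [[-4.5000, 8.5000], [-10.0000, -1.0000]] (det J = 89.5000).
Solving J·Δ = −F gives Δ = (-1.5852, 0.6020).

(-1.5852, 0.6020)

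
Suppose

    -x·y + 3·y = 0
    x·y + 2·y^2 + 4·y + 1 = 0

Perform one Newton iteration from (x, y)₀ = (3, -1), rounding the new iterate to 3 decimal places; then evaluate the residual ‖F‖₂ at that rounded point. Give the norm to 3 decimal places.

At (3, -1): F = (0.000, -4.000).
Jacobian J = [[-y, -x + 3], [y, x + 4·y + 4]].
At the point, J = [[1.000, 0.000], [-1.000, 3.000]] (det J = 3.000).
Solving J·Δ = −F gives Δ = (0.000, 1.333).
Then the next iterate is (x, y)₁ = (3.000, 0.333).
Re-evaluating at (3.000, 0.333): F = (0.000, 3.55278), so ‖F‖₂ = 3.553.

3.553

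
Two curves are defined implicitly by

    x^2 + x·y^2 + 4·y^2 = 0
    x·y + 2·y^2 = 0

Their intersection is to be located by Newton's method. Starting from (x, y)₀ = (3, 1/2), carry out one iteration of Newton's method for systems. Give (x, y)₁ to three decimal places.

(1.568, 0.243)

At (3, 1/2): F = (10.750, 2.000).
Jacobian J = [[2·x + y^2, 2·x·y + 8·y], [y, x + 4·y]].
At the point, J = [[6.250, 7.000], [0.500, 5.000]] (det J = 27.750).
Solving J·Δ = −F gives Δ = (-1.432, -0.257).
Then the next iterate is (x, y)₁ = (1.568, 0.243).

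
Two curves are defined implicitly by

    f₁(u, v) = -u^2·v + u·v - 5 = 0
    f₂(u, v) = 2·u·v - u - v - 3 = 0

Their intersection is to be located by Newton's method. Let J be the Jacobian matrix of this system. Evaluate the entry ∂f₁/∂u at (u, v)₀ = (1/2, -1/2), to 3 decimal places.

0.000

∂f₁/∂u = -2·u·v + v.
At (1/2, -1/2) this is 0.000.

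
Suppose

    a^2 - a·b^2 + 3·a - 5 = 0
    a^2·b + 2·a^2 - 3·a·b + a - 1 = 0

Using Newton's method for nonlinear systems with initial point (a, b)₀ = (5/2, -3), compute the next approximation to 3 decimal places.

(-0.877, -2.308)

At (5/2, -3): F = (-13.750, 17.750).
Jacobian J = [[2·a - b^2 + 3, -2·a·b], [2·a·b + 4·a - 3·b + 1, a^2 - 3·a]].
At the point, J = [[-1.000, 15.000], [5.000, -1.250]] (det J = -73.750).
Solving J·Δ = −F gives Δ = (-3.377, 0.692).
Then the next iterate is (a, b)₁ = (-0.877, -2.308).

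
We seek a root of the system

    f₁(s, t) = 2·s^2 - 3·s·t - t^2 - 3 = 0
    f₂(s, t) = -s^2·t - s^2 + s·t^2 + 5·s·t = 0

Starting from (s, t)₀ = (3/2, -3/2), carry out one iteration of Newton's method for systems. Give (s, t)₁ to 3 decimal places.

At (3/2, -3/2): F = (6.000, -6.750).
Jacobian J = [[4·s - 3·t, -3·s - 2·t], [-2·s·t - 2·s + t^2 + 5·t, -s^2 + 2·s·t + 5·s]].
At the point, J = [[10.500, -1.500], [-3.750, 0.750]] (det J = 2.250).
Solving J·Δ = −F gives Δ = (2.500, 21.500).
Then the next iterate is (s, t)₁ = (4.000, 20.000).

(4.000, 20.000)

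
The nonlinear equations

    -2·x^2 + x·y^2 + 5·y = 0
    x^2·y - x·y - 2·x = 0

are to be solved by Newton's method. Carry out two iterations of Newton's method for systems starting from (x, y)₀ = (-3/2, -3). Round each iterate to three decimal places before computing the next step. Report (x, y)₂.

(-0.033, -0.865)

At (-3/2, -3): F = (-33.000, -8.250).
Jacobian J = [[-4·x + y^2, 2·x·y + 5], [2·x·y - y - 2, x^2 - x]].
At the point, J = [[15.000, 14.000], [10.000, 3.750]] (det J = -83.750).
Solving J·Δ = −F gives Δ = (-0.099, 2.463).
Then the next iterate is (x, y)₁ = (-1.599, -0.537).
Round to (-1.599, -0.537) and repeat: F = (-8.25970, 0.96633), J = [[6.68437, 6.71733], [0.25433, 4.15580]].
Δ = (1.566, -0.328), so (x, y)₂ = (-0.033, -0.865).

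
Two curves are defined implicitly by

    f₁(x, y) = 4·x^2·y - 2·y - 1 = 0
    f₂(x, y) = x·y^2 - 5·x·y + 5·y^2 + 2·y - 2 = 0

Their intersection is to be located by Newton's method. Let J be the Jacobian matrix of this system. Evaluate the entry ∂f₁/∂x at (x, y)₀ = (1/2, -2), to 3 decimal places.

-8.000

∂f₁/∂x = 8·x·y.
At (1/2, -2) this is -8.000.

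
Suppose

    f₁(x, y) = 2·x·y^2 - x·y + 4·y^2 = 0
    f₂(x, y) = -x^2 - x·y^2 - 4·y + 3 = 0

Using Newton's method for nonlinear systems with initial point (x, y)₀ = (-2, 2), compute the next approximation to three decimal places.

(-2.750, 2.250)

At (-2, 2): F = (4.000, -1.000).
Jacobian J = [[2·y^2 - y, 4·x·y - x + 8·y], [-2·x - y^2, -2·x·y - 4]].
At the point, J = [[6.000, 2.000], [0.000, 4.000]] (det J = 24.000).
Solving J·Δ = −F gives Δ = (-0.750, 0.250).
Then the next iterate is (x, y)₁ = (-2.750, 2.250).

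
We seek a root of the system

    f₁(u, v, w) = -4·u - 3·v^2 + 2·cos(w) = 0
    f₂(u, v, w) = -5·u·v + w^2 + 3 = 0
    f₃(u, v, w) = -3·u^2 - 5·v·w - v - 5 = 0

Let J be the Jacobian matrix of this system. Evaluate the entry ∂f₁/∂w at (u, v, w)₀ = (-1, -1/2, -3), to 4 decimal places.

0.2822

∂f₁/∂w = -2·sin(w).
At (-1, -1/2, -3) this is 0.2822.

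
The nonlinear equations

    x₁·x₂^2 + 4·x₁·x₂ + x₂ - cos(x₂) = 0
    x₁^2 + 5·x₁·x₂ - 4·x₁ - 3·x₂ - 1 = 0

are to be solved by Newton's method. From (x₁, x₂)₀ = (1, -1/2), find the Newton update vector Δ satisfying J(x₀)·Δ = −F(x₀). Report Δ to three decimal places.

At (1, -1/2): F = (-3.12758, -5.000).
Jacobian J = [[x₂^2 + 4·x₂, 2·x₁·x₂ + 4·x₁ + sin(x₂) + 1], [2·x₁ + 5·x₂ - 4, 5·x₁ - 3]].
At the point, J = [[-1.750, 3.52057], [-4.500, 2.000]] (det J = 12.34259).
Solving J·Δ = −F gives Δ = (-0.919, 0.431).

(-0.919, 0.431)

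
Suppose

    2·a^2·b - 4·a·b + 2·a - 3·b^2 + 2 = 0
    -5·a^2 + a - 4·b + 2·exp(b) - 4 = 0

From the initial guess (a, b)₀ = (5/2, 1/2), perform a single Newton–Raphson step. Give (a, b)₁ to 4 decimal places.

(1.1466, 1.9657)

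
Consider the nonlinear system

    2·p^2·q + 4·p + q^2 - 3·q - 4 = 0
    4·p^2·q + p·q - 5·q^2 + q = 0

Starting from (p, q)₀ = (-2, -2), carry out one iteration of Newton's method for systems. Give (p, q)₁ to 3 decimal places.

At (-2, -2): F = (-18.000, -50.000).
Jacobian J = [[4·p·q + 4, 2·p^2 + 2·q - 3], [8·p·q + q, 4·p^2 + p - 10·q + 1]].
At the point, J = [[20.000, 1.000], [30.000, 35.000]] (det J = 670.000).
Solving J·Δ = −F gives Δ = (0.866, 0.687).
Then the next iterate is (p, q)₁ = (-1.134, -1.313).

(-1.134, -1.313)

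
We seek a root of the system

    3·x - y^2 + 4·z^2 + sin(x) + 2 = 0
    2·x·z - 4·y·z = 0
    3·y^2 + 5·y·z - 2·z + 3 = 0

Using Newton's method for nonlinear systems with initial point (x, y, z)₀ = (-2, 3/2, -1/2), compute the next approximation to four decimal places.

At (-2, 3/2, -1/2): F = (-6.159297, 5.0000, 7.0000).
Jacobian J = [[cos(x) + 3, -2·y, 8·z], [2·z, -4·z, 2·x - 4·y], [0, 6·y + 5·z, 5·y - 2]].
At the point, J = [[2.583853, -3.0000, -4.0000], [-1.0000, 2.0000, -10.0000], [0.0000, 6.5000, 5.5000]] (det J = 205.872840).
Solving J·Δ = −F gives Δ = (1.2124, -1.1952, 0.1397).
Then the next iterate is (x, y, z)₁ = (-0.7876, 0.3048, -0.3603).

(-0.7876, 0.3048, -0.3603)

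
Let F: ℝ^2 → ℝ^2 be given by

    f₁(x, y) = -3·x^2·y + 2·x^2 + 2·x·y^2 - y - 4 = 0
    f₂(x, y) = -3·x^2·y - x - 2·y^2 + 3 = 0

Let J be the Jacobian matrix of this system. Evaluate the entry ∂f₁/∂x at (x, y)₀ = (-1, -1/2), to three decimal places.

∂f₁/∂x = -6·x·y + 4·x + 2·y^2.
At (-1, -1/2) this is -6.500.

-6.500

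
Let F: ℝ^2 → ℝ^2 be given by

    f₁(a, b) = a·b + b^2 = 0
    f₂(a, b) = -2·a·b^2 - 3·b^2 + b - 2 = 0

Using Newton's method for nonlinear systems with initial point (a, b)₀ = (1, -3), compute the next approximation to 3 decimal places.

At (1, -3): F = (6.000, -50.000).
Jacobian J = [[b, a + 2·b], [-2·b^2, -4·a·b - 6·b + 1]].
At the point, J = [[-3.000, -5.000], [-18.000, 31.000]] (det J = -183.000).
Solving J·Δ = −F gives Δ = (-0.350, 1.410).
Then the next iterate is (a, b)₁ = (0.650, -1.590).

(0.650, -1.590)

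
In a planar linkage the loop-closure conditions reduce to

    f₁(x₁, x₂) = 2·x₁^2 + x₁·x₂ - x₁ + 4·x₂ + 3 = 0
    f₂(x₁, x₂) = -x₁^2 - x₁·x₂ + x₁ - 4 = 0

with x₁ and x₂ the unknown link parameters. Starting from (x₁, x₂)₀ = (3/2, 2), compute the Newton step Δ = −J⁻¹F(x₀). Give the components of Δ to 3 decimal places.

(-1.489, -1.196)

At (3/2, 2): F = (17.000, -7.750).
Jacobian J = [[4·x₁ + x₂ - 1, x₁ + 4], [-2·x₁ - x₂ + 1, -x₁]].
At the point, J = [[7.000, 5.500], [-4.000, -1.500]] (det J = 11.500).
Solving J·Δ = −F gives Δ = (-1.489, -1.196).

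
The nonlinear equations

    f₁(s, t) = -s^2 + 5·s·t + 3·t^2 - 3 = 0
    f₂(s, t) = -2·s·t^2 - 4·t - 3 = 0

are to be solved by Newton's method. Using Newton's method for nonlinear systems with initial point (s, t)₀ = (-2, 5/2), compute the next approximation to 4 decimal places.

(-1.1669, 2.4008)

At (-2, 5/2): F = (-13.2500, 12.0000).
Jacobian J = [[-2·s + 5·t, 5·s + 6·t], [-2·t^2, -4·s·t - 4]].
At the point, J = [[16.5000, 5.0000], [-12.5000, 16.0000]] (det J = 326.5000).
Solving J·Δ = −F gives Δ = (0.8331, -0.0992).
Then the next iterate is (s, t)₁ = (-1.1669, 2.4008).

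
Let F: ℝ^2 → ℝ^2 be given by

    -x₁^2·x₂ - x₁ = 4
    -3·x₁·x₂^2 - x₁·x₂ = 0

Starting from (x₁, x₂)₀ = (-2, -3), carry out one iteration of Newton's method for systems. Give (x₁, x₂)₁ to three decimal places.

At (-2, -3): F = (10.000, 48.000).
Jacobian J = [[-2·x₁·x₂ - 1, -x₁^2], [-3·x₂^2 - x₂, -6·x₁·x₂ - x₁]].
At the point, J = [[-13.000, -4.000], [-24.000, -34.000]] (det J = 346.000).
Solving J·Δ = −F gives Δ = (0.428, 1.110).
Then the next iterate is (x₁, x₂)₁ = (-1.572, -1.890).

(-1.572, -1.890)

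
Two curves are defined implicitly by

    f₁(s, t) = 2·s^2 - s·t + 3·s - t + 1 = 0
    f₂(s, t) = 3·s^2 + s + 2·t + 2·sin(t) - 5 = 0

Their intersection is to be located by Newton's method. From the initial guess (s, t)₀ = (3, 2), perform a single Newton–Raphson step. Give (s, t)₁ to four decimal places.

At (3, 2): F = (20.0000, 30.818595).
Jacobian J = [[4·s - t + 3, -s - 1], [6·s + 1, 2·cos(t) + 2]].
At the point, J = [[13.0000, -4.0000], [19.0000, 1.167706]] (det J = 91.180182).
Solving J·Δ = −F gives Δ = (-1.6081, -0.2264).
Then the next iterate is (s, t)₁ = (1.3919, 1.7736).

(1.3919, 1.7736)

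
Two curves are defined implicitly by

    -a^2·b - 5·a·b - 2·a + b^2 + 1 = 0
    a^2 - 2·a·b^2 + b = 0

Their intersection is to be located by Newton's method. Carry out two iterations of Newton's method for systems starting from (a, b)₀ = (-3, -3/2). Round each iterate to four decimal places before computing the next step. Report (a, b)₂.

(-1.1156, -0.6538)

At (-3, -3/2): F = (0.2500, 21.0000).
Jacobian J = [[-2·a·b - 5·b - 2, -a^2 - 5·a + 2·b], [2·a - 2·b^2, -4·a·b + 1]].
At the point, J = [[-3.5000, 3.0000], [-10.5000, -17.0000]] (det J = 91.0000).
Solving J·Δ = −F gives Δ = (0.7390, 0.7788).
Then the next iterate is (a, b)₁ = (-2.2610, -0.7212).
Round to (-2.2610, -0.7212) and repeat: F = (1.575825, 6.742946), J = [[-1.655266, 4.750479], [-5.562259, -5.522533]].
Δ = (1.1454, 0.0674), so (a, b)₂ = (-1.1156, -0.6538).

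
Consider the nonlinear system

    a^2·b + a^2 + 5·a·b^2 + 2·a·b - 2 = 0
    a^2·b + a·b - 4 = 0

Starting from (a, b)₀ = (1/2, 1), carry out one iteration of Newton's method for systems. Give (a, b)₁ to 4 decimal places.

At (1/2, 1): F = (2.0000, -3.2500).
Jacobian J = [[2·a·b + 2·a + 5·b^2 + 2·b, a^2 + 10·a·b + 2·a], [2·a·b + b, a^2 + a]].
At the point, J = [[9.0000, 6.2500], [2.0000, 0.7500]] (det J = -5.7500).
Solving J·Δ = −F gives Δ = (3.7935, -5.7826).
Then the next iterate is (a, b)₁ = (4.2935, -4.7826).

(4.2935, -4.7826)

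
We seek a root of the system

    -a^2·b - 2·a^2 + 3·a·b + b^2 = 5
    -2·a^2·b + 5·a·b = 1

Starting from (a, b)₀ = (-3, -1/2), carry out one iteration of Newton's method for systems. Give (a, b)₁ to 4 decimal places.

(-1.1705, -0.5015)

At (-3, -1/2): F = (-13.7500, 15.5000).
Jacobian J = [[-2·a·b - 4·a + 3·b, -a^2 + 3·a + 2·b], [-4·a·b + 5·b, -2·a^2 + 5·a]].
At the point, J = [[7.5000, -19.0000], [-8.5000, -33.0000]] (det J = -409.0000).
Solving J·Δ = −F gives Δ = (1.8295, -0.0015).
Then the next iterate is (a, b)₁ = (-1.1705, -0.5015).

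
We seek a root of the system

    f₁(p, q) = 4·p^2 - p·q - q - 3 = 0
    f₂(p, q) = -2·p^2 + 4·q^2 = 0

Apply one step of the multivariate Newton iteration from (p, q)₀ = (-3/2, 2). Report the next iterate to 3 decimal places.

(-1.032, 1.106)

At (-3/2, 2): F = (7.000, 11.500).
Jacobian J = [[8·p - q, -p - 1], [-4·p, 8·q]].
At the point, J = [[-14.000, 0.500], [6.000, 16.000]] (det J = -227.000).
Solving J·Δ = −F gives Δ = (0.468, -0.894).
Then the next iterate is (p, q)₁ = (-1.032, 1.106).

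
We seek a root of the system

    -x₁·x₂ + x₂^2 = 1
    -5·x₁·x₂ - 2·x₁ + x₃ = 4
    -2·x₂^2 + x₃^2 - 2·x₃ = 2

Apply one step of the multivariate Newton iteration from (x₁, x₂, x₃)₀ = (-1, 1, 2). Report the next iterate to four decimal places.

(0.0000, 1.0000, 4.0000)

At (-1, 1, 2): F = (1.0000, 5.0000, -4.0000).
Jacobian J = [[-x₂, -x₁ + 2·x₂, 0], [-5·x₂ - 2, -5·x₁, 1], [0, -4·x₂, 2·x₃ - 2]].
At the point, J = [[-1.0000, 3.0000, 0.0000], [-7.0000, 5.0000, 1.0000], [0.0000, -4.0000, 2.0000]] (det J = 28.0000).
Solving J·Δ = −F gives Δ = (1.0000, 0.0000, 2.0000).
Then the next iterate is (x₁, x₂, x₃)₁ = (0.0000, 1.0000, 4.0000).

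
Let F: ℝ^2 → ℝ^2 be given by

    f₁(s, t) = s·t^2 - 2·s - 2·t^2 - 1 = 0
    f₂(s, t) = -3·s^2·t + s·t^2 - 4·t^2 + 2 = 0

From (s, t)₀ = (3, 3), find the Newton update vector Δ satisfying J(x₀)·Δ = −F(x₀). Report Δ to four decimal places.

At (3, 3): F = (2.0000, -88.0000).
Jacobian J = [[t^2 - 2, 2·s·t - 4·t], [-6·s·t + t^2, -3·s^2 + 2·s·t - 8·t]].
At the point, J = [[7.0000, 6.0000], [-45.0000, -33.0000]] (det J = 39.0000).
Solving J·Δ = −F gives Δ = (-11.8462, 13.4872).

(-11.8462, 13.4872)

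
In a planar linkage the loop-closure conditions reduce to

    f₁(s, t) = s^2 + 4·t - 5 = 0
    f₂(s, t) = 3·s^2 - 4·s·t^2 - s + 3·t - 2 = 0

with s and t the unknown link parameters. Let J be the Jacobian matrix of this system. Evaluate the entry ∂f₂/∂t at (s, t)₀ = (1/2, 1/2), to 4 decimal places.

1.0000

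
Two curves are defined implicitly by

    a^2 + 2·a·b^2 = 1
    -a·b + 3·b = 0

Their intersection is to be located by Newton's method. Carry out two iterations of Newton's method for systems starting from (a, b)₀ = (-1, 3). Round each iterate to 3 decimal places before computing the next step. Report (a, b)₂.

At (-1, 3): F = (-18.000, 12.000).
Jacobian J = [[2·a + 2·b^2, 4·a·b], [-b, -a + 3]].
At the point, J = [[16.000, -12.000], [-3.000, 4.000]] (det J = 28.000).
Solving J·Δ = −F gives Δ = (-2.571, -4.929).
Then the next iterate is (a, b)₁ = (-3.571, -1.929).
Round to (-3.571, -1.929) and repeat: F = (-14.82363, -12.67546), J = [[0.30008, 27.55384], [1.929, 6.571]].
Δ = (4.921, 0.484), so (a, b)₂ = (1.350, -1.445).

(1.350, -1.445)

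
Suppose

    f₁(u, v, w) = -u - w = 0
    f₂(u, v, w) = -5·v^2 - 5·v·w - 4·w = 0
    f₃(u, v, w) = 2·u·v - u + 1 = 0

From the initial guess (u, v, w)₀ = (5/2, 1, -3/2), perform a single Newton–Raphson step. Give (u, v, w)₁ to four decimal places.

At (5/2, 1, -3/2): F = (-1.0000, 8.5000, 3.5000).
Jacobian J = [[-1, 0, -1], [0, -10·v - 5·w, -5·v - 4], [2·v - 1, 2·u, 0]].
At the point, J = [[-1.0000, 0.0000, -1.0000], [0.0000, -2.5000, -9.0000], [1.0000, 5.0000, 0.0000]] (det J = -47.5000).
Solving J·Δ = −F gives Δ = (-2.0263, -0.2947, 1.0263).
Then the next iterate is (u, v, w)₁ = (0.4737, 0.7053, -0.4737).

(0.4737, 0.7053, -0.4737)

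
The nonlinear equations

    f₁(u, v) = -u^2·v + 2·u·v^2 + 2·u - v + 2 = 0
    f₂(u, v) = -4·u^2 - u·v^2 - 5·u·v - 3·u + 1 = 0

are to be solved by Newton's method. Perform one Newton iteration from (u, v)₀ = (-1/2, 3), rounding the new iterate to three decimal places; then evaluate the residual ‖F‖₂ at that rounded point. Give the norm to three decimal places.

At (-1/2, 3): F = (-11.750, 13.500).
Jacobian J = [[-2·u·v + 2·v^2 + 2, -u^2 + 4·u·v - 1], [-8·u - v^2 - 5·v - 3, -2·u·v - 5·u]].
At the point, J = [[23.000, -7.250], [-23.000, 5.500]] (det J = -40.250).
Solving J·Δ = −F gives Δ = (0.826, 1.000).
Then the next iterate is (u, v)₁ = (0.326, 4.000).
Re-evaluating at (0.326, 4.000): F = (8.65890, -12.13910), so ‖F‖₂ = 14.911.

14.911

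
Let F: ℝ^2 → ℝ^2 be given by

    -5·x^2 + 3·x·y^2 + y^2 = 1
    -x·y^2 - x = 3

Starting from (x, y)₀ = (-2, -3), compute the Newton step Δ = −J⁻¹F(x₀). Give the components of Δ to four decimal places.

At (-2, -3): F = (-66.0000, 17.0000).
Jacobian J = [[-10·x + 3·y^2, 6·x·y + 2·y], [-y^2 - 1, -2·x·y]].
At the point, J = [[47.0000, 30.0000], [-10.0000, -12.0000]] (det J = -264.0000).
Solving J·Δ = −F gives Δ = (1.0682, 0.5265).

(1.0682, 0.5265)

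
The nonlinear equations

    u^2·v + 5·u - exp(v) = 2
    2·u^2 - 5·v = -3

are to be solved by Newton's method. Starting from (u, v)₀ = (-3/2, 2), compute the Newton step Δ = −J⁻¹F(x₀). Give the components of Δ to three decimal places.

(1.900, -2.781)

At (-3/2, 2): F = (-12.38906, -2.500).
Jacobian J = [[2·u·v + 5, u^2 - exp(v)], [4·u, -5]].
At the point, J = [[-1.000, -5.13906], [-6.000, -5.000]] (det J = -25.83434).
Solving J·Δ = −F gives Δ = (1.900, -2.781).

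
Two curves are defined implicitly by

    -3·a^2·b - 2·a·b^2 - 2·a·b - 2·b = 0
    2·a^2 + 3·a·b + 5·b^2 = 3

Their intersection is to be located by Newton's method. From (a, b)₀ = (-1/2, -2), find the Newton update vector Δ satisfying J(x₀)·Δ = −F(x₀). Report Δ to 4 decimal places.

At (-1/2, -2): F = (7.5000, 20.5000).
Jacobian J = [[-6·a·b - 2·b^2 - 2·b, -3·a^2 - 4·a·b - 2·a - 2], [4·a + 3·b, 3·a + 10·b]].
At the point, J = [[-10.0000, -5.7500], [-8.0000, -21.5000]] (det J = 169.0000).
Solving J·Δ = −F gives Δ = (0.2567, 0.8580).

(0.2567, 0.8580)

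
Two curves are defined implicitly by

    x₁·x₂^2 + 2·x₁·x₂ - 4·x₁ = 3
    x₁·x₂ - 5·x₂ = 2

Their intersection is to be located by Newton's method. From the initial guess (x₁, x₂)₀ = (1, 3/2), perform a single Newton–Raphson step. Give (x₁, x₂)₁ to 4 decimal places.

At (1, 3/2): F = (-1.7500, -8.0000).
Jacobian J = [[x₂^2 + 2·x₂ - 4, 2·x₁·x₂ + 2·x₁], [x₂, x₁ - 5]].
At the point, J = [[1.2500, 5.0000], [1.5000, -4.0000]] (det J = -12.5000).
Solving J·Δ = −F gives Δ = (3.7600, -0.5900).
Then the next iterate is (x₁, x₂)₁ = (4.7600, 0.9100).

(4.7600, 0.9100)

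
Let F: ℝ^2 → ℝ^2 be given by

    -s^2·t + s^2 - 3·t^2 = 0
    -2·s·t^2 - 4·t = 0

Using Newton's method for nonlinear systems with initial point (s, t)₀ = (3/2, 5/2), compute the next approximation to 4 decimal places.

(0.9193, 1.3689)

At (3/2, 5/2): F = (-22.1250, -28.7500).
Jacobian J = [[-2·s·t + 2·s, -s^2 - 6·t], [-2·t^2, -4·s·t - 4]].
At the point, J = [[-4.5000, -17.2500], [-12.5000, -19.0000]] (det J = -130.1250).
Solving J·Δ = −F gives Δ = (-0.5807, -1.1311).
Then the next iterate is (s, t)₁ = (0.9193, 1.3689).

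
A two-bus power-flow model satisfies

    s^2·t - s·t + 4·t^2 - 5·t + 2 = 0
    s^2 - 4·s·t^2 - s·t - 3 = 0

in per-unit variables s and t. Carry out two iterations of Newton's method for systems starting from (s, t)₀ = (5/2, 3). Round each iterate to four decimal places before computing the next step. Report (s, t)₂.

(2.1271, 0.8552)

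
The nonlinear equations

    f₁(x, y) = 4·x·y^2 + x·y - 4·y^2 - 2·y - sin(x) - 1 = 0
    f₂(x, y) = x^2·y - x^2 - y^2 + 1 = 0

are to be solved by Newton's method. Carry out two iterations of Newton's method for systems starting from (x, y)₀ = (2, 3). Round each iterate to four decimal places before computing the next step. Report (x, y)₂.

(1.5830, 1.4434)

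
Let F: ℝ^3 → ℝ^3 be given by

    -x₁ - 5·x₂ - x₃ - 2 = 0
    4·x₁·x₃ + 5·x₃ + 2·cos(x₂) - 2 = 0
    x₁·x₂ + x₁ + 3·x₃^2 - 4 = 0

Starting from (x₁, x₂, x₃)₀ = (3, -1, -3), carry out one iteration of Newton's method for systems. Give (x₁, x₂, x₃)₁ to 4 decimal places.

At (3, -1, -3): F = (3.0000, -51.919395, 23.0000).
Jacobian J = [[-1, -5, -1], [4·x₃, -2·sin(x₂), 4·x₁ + 5], [x₂ + 1, x₁, 6·x₃]].
At the point, J = [[-1.0000, -5.0000, -1.0000], [-12.0000, 1.682942, 17.0000], [0.0000, 3.0000, -18.0000]] (det J = 1197.292955).
Solving J·Δ = −F gives Δ = (-2.2286, 0.7647, 1.4052).
Then the next iterate is (x₁, x₂, x₃)₁ = (0.7714, -0.2353, -1.5948).

(0.7714, -0.2353, -1.5948)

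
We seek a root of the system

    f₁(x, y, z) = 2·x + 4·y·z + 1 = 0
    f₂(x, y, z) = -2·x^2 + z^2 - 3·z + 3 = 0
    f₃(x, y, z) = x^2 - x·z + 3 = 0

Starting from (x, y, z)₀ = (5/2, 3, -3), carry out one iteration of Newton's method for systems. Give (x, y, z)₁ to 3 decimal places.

At (5/2, 3, -3): F = (-30.000, 8.500, 16.750).
Jacobian J = [[2, 4·z, 4·y], [-4·x, 0, 2·z - 3], [2·x - z, 0, -x]].
At the point, J = [[2.000, -12.000, 12.000], [-10.000, 0.000, -9.000], [8.000, 0.000, -2.500]] (det J = 1164.000).
Solving J·Δ = −F gives Δ = (-1.335, -0.295, 2.428).
Then the next iterate is (x, y, z)₁ = (1.165, 2.705, -0.572).

(1.165, 2.705, -0.572)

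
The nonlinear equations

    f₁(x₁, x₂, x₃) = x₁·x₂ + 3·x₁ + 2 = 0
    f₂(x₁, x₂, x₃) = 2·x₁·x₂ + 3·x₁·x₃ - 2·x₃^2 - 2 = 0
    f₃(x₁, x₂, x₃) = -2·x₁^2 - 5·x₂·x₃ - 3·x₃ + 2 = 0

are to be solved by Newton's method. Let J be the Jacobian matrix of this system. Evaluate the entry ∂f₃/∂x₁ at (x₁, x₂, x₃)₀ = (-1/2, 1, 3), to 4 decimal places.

∂f₃/∂x₁ = -4·x₁.
At (-1/2, 1, 3) this is 2.0000.

2.0000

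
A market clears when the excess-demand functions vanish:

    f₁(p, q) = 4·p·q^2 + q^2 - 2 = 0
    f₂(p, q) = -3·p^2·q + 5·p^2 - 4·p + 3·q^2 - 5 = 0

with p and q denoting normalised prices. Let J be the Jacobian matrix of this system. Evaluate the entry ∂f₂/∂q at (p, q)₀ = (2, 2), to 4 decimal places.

0.0000

∂f₂/∂q = -3·p^2 + 6·q.
At (2, 2) this is 0.0000.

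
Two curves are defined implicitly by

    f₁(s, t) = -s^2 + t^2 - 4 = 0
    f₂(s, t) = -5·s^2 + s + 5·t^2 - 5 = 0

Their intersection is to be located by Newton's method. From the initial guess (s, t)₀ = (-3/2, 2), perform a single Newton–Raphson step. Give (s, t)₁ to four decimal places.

(-15.0000, 12.6875)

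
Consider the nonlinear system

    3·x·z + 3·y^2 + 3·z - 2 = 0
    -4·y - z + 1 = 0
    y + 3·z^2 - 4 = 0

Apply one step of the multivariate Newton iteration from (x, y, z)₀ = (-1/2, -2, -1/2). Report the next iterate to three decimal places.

At (-1/2, -2, -1/2): F = (9.250, 9.500, -5.250).
Jacobian J = [[3·z, 6·y, 3·x + 3], [0, -4, -1], [0, 1, 6·z]].
At the point, J = [[-1.500, -12.000, 1.500], [0.000, -4.000, -1.000], [0.000, 1.000, -3.000]] (det J = -19.500).
Solving J·Δ = −F gives Δ = (-15.487, 2.596, -0.885).
Then the next iterate is (x, y, z)₁ = (-15.987, 0.596, -1.385).

(-15.987, 0.596, -1.385)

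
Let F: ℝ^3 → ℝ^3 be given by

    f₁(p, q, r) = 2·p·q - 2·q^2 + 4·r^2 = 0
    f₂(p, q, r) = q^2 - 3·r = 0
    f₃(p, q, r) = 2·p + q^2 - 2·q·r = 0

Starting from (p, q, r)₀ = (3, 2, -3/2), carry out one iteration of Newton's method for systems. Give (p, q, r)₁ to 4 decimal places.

(1.8516, 0.5781, -0.5625)

At (3, 2, -3/2): F = (13.0000, 8.5000, 16.0000).
Jacobian J = [[2·q, 2·p - 4·q, 8·r], [0, 2·q, -3], [2, 2·q - 2·r, -2·q]].
At the point, J = [[4.0000, -2.0000, -12.0000], [0.0000, 4.0000, -3.0000], [2.0000, 7.0000, -4.0000]] (det J = 128.0000).
Solving J·Δ = −F gives Δ = (-1.1484, -1.4219, 0.9375).
Then the next iterate is (p, q, r)₁ = (1.8516, 0.5781, -0.5625).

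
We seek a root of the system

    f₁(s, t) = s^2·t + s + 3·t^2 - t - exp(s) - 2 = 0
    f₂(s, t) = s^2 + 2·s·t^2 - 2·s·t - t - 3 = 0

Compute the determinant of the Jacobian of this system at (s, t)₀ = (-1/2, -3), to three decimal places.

J = [[2·s·t - exp(s) + 1, s^2 + 6·t - 1], [2·s + 2·t^2 - 2·t, 4·s·t - 2·s - 1]].
At the point, J = [[3.39347, -18.750], [23.000, 6.000]].
det J = 451.611.

451.611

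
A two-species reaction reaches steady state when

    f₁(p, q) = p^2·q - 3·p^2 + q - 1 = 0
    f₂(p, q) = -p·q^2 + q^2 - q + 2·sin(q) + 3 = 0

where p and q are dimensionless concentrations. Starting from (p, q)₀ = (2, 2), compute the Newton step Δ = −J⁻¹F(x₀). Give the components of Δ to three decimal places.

(-0.540, 0.168)

At (2, 2): F = (-3.000, -1.18141).
Jacobian J = [[2·p·q - 6·p, p^2 + 1], [-q^2, -2·p·q + 2·q + 2·cos(q) - 1]].
At the point, J = [[-4.000, 5.000], [-4.000, -5.83229]] (det J = 43.32917).
Solving J·Δ = −F gives Δ = (-0.540, 0.168).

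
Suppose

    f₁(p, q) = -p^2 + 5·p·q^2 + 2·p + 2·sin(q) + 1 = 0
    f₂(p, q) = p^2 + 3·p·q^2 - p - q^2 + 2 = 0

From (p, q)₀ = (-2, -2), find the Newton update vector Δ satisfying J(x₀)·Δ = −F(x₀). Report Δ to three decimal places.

At (-2, -2): F = (-48.81859, -20.000).
Jacobian J = [[-2·p + 5·q^2 + 2, 10·p·q + 2·cos(q)], [2·p + 3·q^2 - 1, 6·p·q - 2·q]].
At the point, J = [[26.000, 39.16771], [7.000, 28.000]] (det J = 453.82606).
Solving J·Δ = −F gives Δ = (1.286, 0.393).

(1.286, 0.393)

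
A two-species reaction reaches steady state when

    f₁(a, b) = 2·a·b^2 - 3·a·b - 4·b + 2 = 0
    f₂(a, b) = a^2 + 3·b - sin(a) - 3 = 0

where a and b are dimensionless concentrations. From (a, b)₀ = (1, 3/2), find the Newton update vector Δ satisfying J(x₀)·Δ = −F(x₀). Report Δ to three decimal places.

At (1, 3/2): F = (-4.000, 1.65853).
Jacobian J = [[2·b^2 - 3·b, 4·a·b - 3·a - 4], [2·a - cos(a), 3]].
At the point, J = [[0.000, -1.000], [1.45970, 3.000]] (det J = 1.45970).
Solving J·Δ = −F gives Δ = (7.085, -4.000).

(7.085, -4.000)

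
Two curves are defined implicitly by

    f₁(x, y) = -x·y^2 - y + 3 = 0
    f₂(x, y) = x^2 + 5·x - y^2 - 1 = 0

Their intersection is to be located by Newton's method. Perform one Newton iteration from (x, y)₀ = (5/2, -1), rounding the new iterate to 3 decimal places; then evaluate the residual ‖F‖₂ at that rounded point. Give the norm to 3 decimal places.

2.472

At (5/2, -1): F = (1.500, 16.750).
Jacobian J = [[-y^2, -2·x·y - 1], [2·x + 5, -2·y]].
At the point, J = [[-1.000, 4.000], [10.000, 2.000]] (det J = -42.000).
Solving J·Δ = −F gives Δ = (-1.524, -0.756).
Then the next iterate is (x, y)₁ = (0.976, -1.756).
Re-evaluating at (0.976, -1.756): F = (1.74647, 1.74904), so ‖F‖₂ = 2.472.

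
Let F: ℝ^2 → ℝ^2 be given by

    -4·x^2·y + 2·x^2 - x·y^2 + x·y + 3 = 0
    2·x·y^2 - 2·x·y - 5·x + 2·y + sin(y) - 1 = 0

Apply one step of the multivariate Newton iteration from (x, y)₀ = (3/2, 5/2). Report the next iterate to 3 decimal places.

(1.053, 1.952)

At (3/2, 5/2): F = (-20.625, 8.34847).
Jacobian J = [[-8·x·y + 4·x - y^2 + y, -4·x^2 - 2·x·y + x], [2·y^2 - 2·y - 5, 4·x·y - 2·x + cos(y) + 2]].
At the point, J = [[-27.750, -15.000], [2.500, 13.19886]] (det J = -328.76826).
Solving J·Δ = −F gives Δ = (-0.447, -0.548).
Then the next iterate is (x, y)₁ = (1.053, 1.952).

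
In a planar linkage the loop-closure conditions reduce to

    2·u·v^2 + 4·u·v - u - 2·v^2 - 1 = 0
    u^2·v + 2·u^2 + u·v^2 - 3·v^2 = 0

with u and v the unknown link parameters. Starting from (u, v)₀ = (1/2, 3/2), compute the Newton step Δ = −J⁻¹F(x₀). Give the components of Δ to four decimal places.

(0.0109, -0.6465)

At (1/2, 3/2): F = (-0.7500, -4.7500).
Jacobian J = [[2·v^2 + 4·v - 1, 4·u·v + 4·u - 4·v], [2·u·v + 4·u + v^2, u^2 + 2·u·v - 6·v]].
At the point, J = [[9.5000, -1.0000], [5.7500, -7.2500]] (det J = -63.1250).
Solving J·Δ = −F gives Δ = (0.0109, -0.6465).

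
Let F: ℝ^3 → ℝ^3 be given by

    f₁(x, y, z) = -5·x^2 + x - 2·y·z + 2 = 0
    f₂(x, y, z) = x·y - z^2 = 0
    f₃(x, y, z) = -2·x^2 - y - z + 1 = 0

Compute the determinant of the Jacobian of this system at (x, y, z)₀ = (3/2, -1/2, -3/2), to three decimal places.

J = [[-10·x + 1, -2·z, -2·y], [y, x, -2·z], [-4·x, -1, -1]].
At the point, J = [[-14.000, 3.000, 1.000], [-0.500, 1.500, 3.000], [-6.000, -1.000, -1.000]].
det J = -67.000.

-67.000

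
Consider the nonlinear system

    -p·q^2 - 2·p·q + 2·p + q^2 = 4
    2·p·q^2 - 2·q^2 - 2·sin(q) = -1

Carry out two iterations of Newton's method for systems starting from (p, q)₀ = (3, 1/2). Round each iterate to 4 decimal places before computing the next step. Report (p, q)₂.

(6.7482, 1.5036)

At (3, 1/2): F = (-1.5000, 1.041149).
Jacobian J = [[-q^2 - 2·q + 2, -2·p·q - 2·p + 2·q], [2·q^2, 4·p·q - 4·q - 2·cos(q)]].
At the point, J = [[0.7500, -8.0000], [0.5000, 2.244835]] (det J = 5.683626).
Solving J·Δ = −F gives Δ = (-0.8730, -0.2693).
Then the next iterate is (p, q)₁ = (2.1270, 0.2307).
Round to (2.1270, 0.2307) and repeat: F = (-0.787380, 0.662645), J = [[1.485378, -4.773998], [0.106445, -0.907018]].
Δ = (4.6212, 1.2729), so (p, q)₂ = (6.7482, 1.5036).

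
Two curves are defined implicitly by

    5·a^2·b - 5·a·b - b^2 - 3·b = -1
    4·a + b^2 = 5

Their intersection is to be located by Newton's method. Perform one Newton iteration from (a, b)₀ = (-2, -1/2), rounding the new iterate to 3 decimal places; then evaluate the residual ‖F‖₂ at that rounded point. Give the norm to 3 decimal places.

At (-2, -1/2): F = (-12.750, -12.750).
Jacobian J = [[10·a·b - 5·b, 5·a^2 - 5·a - 2·b - 3], [4, 2·b]].
At the point, J = [[12.500, 28.000], [4.000, -1.000]] (det J = -124.500).
Solving J·Δ = −F gives Δ = (2.970, -0.870).
Then the next iterate is (a, b)₁ = (0.970, -1.370).
Re-evaluating at (0.970, -1.370): F = (3.43244, 0.75690), so ‖F‖₂ = 3.515.

3.515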